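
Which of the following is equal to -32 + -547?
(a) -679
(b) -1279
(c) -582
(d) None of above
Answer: d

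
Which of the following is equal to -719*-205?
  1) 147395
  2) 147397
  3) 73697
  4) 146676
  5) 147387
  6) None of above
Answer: 1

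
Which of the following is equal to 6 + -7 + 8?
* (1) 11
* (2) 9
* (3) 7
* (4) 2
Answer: 3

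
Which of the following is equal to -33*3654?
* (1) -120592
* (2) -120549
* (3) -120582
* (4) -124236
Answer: 3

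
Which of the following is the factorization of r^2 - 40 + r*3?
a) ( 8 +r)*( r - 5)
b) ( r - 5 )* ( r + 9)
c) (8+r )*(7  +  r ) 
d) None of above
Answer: a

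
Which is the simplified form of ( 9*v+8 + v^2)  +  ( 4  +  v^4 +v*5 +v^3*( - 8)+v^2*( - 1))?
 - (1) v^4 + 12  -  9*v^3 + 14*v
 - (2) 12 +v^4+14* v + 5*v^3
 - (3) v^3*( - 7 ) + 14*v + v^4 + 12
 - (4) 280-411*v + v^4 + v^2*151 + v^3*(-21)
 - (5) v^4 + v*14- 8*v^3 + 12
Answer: 5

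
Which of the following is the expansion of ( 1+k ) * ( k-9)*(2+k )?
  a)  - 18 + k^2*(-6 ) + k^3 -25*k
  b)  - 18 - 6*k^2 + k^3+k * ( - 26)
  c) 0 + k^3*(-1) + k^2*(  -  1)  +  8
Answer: a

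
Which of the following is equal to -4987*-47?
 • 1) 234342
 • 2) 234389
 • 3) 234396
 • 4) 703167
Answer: 2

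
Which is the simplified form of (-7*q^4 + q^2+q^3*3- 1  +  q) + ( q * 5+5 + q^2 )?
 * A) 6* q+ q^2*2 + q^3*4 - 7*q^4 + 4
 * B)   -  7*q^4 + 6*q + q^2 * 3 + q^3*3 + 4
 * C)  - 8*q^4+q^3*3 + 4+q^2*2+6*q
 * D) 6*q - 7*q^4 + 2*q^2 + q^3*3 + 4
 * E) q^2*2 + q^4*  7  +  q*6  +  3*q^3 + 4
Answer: D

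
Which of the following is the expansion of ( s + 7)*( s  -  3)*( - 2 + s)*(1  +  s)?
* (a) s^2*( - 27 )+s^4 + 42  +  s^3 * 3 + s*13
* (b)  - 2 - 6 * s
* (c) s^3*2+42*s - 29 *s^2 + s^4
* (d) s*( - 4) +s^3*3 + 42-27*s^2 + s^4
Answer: a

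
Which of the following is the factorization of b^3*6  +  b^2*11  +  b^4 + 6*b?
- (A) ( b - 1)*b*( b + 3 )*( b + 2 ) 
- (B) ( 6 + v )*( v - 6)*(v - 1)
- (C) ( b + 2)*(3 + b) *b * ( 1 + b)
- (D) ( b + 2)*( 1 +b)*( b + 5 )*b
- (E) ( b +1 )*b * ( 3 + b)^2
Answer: C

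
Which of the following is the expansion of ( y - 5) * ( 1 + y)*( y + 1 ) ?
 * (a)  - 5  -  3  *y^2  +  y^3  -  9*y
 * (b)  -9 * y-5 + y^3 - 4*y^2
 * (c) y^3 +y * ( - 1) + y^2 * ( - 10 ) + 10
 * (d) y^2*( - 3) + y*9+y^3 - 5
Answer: a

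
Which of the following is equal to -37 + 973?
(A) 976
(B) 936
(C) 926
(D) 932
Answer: B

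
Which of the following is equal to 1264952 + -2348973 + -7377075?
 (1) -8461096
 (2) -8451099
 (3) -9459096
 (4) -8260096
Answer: 1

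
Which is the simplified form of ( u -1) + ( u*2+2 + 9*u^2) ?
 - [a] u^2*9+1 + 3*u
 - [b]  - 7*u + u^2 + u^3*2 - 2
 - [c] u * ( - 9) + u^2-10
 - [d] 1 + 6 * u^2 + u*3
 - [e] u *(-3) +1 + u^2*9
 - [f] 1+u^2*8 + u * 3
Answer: a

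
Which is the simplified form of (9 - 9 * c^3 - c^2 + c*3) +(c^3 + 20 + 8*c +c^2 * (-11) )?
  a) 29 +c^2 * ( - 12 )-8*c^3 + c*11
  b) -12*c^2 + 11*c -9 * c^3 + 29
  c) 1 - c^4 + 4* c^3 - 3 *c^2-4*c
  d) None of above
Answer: a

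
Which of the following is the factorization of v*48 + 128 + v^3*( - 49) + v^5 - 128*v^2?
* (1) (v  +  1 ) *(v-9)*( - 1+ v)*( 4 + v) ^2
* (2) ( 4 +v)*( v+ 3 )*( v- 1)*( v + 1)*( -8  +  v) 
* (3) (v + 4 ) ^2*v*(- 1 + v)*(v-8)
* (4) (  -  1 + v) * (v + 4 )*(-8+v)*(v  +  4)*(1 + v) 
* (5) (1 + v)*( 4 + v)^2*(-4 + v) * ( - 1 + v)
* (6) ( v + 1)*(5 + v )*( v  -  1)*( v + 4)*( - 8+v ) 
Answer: 4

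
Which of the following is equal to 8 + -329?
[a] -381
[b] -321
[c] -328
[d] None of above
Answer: b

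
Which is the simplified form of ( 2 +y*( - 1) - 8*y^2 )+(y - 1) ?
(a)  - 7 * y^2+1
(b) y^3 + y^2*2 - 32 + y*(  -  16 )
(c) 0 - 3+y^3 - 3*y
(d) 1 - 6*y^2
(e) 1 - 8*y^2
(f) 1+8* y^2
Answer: e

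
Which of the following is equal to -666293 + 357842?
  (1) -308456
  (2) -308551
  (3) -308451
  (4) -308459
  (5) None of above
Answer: 3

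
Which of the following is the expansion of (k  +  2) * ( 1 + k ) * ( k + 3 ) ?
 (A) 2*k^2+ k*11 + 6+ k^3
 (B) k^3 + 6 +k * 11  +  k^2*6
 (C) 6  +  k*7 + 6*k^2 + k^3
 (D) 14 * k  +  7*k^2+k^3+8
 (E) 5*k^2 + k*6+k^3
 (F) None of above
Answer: B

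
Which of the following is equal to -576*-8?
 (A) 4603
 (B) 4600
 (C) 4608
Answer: C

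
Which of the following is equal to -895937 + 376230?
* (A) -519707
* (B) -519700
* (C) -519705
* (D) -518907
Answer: A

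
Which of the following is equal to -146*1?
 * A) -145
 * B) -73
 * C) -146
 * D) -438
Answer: C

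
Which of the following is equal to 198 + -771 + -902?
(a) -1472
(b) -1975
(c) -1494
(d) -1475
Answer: d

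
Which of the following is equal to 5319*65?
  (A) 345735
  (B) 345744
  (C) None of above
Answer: A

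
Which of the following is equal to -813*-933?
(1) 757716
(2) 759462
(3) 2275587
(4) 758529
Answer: 4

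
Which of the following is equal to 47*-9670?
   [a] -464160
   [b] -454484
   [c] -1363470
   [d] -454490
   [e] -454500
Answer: d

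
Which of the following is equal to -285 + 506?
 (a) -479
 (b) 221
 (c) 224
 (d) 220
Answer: b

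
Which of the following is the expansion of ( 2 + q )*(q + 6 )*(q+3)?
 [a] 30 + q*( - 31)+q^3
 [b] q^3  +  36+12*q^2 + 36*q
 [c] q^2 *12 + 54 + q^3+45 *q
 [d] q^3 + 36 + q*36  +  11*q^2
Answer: d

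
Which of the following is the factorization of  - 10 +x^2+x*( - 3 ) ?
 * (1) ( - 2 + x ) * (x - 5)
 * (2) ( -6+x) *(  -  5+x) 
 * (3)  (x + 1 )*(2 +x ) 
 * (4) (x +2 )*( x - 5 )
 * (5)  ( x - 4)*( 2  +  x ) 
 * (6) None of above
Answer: 4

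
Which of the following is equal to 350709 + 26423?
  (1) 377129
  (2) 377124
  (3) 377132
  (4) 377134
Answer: 3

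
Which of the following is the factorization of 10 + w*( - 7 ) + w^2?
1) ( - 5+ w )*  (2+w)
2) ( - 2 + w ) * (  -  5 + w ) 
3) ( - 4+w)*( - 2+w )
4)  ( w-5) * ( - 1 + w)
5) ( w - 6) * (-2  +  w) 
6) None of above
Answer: 2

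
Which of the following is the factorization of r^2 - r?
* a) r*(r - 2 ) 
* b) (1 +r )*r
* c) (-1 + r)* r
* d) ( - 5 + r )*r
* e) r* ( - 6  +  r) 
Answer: c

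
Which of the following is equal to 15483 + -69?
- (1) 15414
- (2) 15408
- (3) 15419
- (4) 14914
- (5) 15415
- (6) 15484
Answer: 1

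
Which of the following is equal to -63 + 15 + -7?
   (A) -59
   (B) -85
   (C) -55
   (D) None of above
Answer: C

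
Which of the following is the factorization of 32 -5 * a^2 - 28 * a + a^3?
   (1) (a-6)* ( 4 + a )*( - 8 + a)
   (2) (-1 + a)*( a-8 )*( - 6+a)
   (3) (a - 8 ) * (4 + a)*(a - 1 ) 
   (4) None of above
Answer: 3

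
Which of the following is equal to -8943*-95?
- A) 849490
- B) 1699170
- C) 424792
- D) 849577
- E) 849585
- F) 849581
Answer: E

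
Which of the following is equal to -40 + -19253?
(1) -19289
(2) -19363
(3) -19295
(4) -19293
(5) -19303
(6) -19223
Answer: 4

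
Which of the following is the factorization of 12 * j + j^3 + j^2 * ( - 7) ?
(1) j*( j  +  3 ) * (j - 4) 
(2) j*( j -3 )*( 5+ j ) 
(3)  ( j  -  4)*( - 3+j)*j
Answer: 3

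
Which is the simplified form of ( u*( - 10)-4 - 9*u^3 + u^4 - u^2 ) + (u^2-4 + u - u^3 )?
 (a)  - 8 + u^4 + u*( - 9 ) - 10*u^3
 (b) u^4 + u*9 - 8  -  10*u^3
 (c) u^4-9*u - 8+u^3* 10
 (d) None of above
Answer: a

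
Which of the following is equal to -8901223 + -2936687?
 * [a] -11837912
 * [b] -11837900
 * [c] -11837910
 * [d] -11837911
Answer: c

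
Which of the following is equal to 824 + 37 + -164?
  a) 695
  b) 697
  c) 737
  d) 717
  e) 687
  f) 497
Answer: b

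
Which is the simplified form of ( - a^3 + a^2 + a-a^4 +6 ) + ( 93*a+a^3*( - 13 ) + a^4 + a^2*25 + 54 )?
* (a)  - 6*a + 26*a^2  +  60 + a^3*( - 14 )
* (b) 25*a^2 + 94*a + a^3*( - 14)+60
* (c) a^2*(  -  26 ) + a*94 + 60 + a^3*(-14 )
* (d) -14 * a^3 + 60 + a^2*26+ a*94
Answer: d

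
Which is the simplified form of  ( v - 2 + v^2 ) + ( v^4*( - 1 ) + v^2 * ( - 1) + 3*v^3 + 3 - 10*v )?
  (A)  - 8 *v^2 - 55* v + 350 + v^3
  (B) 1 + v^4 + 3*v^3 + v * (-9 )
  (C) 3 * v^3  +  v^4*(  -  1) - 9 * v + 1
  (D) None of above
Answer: C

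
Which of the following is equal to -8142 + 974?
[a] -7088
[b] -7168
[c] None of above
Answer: b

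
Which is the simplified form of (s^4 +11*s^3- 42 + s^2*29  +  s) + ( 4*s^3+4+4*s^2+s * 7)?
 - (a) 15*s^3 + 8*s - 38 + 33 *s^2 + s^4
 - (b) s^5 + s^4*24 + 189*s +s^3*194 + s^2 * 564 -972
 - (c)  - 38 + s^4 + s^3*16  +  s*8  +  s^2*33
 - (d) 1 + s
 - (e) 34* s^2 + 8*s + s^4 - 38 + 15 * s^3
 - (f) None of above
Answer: a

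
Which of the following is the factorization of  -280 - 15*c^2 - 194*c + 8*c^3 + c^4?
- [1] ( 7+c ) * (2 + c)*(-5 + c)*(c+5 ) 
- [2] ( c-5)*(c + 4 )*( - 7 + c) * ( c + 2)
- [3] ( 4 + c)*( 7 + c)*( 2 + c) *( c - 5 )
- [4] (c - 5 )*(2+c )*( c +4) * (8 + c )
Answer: 3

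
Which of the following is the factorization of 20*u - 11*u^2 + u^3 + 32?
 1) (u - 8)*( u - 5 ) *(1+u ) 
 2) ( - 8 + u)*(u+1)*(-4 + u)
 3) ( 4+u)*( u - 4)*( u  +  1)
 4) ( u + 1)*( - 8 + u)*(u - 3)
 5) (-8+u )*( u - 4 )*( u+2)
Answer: 2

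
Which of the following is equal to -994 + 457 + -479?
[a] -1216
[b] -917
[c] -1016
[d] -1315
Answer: c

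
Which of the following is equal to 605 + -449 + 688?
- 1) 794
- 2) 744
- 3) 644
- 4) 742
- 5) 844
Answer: 5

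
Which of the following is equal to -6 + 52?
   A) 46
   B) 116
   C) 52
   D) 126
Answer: A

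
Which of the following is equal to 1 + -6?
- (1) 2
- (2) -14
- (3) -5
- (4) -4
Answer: 3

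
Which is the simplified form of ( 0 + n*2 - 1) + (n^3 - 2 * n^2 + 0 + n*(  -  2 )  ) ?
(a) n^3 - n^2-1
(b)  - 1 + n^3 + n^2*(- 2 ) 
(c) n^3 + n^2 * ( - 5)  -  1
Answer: b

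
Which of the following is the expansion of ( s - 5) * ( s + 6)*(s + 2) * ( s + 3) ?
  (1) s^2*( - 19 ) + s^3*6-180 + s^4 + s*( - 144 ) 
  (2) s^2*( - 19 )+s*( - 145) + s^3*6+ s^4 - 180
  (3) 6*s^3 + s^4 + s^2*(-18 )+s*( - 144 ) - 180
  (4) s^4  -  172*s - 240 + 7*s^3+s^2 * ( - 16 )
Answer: 1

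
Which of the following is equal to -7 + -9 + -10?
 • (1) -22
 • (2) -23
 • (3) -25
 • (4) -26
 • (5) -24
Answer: 4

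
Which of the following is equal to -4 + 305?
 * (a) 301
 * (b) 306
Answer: a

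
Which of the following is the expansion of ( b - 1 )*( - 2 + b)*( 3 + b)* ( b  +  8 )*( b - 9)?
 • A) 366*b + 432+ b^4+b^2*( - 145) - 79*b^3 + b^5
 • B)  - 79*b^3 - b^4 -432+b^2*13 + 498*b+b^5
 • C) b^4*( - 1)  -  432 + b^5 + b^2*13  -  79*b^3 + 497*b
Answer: B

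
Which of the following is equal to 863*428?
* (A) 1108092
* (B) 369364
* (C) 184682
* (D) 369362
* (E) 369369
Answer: B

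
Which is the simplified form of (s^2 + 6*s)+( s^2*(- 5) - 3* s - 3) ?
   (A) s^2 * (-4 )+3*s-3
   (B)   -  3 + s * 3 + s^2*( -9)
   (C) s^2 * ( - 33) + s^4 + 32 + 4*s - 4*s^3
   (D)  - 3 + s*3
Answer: A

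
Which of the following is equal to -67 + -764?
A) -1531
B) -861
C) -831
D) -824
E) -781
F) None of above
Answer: C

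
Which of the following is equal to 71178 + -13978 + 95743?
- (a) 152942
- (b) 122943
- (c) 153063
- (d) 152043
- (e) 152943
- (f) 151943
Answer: e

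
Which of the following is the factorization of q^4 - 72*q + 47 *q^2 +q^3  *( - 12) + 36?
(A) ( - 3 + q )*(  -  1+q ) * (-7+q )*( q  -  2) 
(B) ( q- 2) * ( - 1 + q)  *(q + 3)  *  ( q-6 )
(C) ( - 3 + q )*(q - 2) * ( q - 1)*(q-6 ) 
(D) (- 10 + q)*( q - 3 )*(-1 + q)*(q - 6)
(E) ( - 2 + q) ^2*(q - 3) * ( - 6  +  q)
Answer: C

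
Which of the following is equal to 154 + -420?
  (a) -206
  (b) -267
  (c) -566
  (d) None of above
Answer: d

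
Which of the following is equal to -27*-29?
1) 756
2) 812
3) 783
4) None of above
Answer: 3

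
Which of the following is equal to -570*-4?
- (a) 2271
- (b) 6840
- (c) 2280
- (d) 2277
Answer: c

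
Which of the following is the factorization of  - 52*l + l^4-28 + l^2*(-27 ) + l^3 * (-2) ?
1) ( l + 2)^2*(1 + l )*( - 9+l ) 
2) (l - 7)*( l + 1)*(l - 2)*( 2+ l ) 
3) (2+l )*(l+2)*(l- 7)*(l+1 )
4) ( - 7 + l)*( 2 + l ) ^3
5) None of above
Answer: 3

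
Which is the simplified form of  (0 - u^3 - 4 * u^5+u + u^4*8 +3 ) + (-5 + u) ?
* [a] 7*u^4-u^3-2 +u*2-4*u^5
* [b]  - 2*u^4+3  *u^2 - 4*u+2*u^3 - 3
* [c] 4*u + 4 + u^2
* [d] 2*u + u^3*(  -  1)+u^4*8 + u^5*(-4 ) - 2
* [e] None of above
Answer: d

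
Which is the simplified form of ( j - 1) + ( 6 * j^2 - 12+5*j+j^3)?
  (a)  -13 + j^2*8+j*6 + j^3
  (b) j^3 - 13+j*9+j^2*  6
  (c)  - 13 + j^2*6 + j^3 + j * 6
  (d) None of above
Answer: c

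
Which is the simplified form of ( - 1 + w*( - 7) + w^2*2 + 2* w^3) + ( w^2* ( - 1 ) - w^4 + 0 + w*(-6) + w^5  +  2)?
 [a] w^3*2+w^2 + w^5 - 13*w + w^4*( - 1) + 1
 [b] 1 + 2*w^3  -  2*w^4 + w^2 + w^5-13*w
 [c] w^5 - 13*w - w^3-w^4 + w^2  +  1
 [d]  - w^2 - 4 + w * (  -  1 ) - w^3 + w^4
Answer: a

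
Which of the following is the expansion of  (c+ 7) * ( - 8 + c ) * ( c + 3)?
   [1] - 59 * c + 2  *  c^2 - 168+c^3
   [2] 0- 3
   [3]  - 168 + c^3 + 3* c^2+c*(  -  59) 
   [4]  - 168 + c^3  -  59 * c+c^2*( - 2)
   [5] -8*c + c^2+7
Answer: 1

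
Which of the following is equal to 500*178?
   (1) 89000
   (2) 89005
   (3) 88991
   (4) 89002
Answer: 1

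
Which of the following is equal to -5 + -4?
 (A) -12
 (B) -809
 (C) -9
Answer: C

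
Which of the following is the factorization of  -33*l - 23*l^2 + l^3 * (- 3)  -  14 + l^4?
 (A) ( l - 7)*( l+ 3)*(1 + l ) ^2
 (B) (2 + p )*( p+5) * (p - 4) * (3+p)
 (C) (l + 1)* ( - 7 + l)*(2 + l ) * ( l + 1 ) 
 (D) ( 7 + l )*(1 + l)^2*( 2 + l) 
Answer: C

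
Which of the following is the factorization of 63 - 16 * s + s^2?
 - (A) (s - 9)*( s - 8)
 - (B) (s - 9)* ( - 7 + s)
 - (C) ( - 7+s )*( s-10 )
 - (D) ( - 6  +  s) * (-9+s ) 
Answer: B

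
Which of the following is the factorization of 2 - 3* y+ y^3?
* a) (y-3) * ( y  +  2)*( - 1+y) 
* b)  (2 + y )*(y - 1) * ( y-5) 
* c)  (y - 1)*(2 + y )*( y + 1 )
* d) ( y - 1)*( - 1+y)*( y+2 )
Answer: d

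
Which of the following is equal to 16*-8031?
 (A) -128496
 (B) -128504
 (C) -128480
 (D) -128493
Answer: A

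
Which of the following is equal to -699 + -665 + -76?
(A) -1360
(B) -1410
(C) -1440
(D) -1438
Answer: C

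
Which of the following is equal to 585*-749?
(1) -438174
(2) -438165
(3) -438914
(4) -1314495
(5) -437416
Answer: 2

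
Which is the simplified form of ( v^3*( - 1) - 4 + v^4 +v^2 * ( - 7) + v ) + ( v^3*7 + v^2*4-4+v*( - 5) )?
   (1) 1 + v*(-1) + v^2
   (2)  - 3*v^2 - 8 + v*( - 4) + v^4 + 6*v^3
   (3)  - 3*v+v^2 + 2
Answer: 2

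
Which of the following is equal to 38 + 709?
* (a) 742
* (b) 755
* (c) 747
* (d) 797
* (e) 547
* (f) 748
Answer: c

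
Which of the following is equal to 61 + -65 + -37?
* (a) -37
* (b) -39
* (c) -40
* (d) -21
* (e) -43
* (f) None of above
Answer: f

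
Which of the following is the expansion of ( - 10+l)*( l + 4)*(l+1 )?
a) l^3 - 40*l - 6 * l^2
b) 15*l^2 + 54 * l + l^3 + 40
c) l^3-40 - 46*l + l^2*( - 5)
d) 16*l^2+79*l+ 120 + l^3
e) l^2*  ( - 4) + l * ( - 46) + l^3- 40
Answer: c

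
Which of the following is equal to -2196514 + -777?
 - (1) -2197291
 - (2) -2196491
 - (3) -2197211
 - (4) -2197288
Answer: 1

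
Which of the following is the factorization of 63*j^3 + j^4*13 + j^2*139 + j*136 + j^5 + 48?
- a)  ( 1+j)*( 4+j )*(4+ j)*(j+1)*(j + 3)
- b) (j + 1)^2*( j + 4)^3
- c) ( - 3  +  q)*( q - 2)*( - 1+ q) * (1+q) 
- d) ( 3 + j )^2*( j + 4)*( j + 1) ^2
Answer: a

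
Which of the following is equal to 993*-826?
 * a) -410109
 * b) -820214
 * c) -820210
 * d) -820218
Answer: d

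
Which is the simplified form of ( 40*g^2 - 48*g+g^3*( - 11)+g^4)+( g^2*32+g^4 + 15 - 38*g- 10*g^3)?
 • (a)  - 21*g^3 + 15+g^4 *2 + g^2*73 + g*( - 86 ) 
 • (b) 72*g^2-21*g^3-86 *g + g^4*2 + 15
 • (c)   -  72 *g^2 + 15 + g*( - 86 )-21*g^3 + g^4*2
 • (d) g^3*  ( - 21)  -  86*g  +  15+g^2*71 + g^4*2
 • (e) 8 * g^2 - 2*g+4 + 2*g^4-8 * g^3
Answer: b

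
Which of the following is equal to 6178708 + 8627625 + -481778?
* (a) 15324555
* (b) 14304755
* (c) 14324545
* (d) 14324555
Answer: d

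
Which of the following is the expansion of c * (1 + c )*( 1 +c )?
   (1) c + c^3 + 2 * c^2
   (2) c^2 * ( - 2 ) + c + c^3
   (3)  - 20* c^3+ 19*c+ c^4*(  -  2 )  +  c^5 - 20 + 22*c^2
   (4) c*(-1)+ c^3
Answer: 1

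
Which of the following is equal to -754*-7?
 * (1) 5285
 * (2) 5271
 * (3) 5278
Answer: 3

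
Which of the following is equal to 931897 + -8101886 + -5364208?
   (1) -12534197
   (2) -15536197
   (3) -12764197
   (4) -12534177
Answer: 1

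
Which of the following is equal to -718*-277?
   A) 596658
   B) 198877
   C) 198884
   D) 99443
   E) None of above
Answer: E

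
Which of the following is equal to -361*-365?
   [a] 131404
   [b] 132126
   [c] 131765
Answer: c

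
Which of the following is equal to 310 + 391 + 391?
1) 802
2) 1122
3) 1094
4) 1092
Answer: 4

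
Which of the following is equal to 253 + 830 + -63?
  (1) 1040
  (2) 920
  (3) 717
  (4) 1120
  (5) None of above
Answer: 5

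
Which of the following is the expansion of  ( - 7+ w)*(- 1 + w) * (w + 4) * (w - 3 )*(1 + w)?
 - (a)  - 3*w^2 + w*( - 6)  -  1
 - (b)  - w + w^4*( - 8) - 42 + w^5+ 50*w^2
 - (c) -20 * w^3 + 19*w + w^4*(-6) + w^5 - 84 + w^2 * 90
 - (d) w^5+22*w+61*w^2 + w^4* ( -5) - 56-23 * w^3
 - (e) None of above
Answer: c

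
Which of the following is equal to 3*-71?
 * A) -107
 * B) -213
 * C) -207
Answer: B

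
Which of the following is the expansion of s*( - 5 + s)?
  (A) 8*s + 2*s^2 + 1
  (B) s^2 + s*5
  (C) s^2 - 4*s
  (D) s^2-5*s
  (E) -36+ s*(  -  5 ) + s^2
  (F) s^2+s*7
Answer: D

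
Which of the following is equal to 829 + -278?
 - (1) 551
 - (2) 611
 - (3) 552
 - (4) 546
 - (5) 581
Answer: 1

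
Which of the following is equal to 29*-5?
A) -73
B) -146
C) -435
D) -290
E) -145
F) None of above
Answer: E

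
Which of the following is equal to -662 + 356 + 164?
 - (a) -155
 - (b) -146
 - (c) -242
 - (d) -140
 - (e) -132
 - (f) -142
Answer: f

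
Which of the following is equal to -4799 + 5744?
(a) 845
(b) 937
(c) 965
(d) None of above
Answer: d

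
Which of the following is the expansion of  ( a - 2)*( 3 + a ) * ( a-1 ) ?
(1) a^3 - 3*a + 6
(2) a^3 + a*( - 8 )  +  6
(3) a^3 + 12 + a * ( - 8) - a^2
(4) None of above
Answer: 4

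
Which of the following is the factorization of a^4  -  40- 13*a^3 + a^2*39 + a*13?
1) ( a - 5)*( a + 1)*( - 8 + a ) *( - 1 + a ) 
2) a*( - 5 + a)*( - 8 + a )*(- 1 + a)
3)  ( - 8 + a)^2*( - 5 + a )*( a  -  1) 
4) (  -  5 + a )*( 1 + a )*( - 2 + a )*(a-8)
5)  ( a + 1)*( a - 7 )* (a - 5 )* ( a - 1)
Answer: 1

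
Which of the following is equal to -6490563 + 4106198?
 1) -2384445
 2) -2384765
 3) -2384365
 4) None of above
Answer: 3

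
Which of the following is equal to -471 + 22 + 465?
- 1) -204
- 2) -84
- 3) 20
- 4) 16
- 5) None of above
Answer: 4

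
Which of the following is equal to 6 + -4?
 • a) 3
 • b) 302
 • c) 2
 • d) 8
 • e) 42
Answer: c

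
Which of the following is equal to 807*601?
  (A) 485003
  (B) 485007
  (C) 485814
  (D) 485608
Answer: B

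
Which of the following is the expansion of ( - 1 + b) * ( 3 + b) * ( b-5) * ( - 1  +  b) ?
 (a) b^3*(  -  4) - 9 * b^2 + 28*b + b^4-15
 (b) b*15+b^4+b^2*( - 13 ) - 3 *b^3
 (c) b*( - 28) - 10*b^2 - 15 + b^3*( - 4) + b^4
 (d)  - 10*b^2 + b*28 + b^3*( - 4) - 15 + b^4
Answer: d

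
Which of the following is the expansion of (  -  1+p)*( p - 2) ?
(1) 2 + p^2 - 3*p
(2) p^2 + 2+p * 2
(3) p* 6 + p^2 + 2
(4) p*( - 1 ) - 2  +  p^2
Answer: 1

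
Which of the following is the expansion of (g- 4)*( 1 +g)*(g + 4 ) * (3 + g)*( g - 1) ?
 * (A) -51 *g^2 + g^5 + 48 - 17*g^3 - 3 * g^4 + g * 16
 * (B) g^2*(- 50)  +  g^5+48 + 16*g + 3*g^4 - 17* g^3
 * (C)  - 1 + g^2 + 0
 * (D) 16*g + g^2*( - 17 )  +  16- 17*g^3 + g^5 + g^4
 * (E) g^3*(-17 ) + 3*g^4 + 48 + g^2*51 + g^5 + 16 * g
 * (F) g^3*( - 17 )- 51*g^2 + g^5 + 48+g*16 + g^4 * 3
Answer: F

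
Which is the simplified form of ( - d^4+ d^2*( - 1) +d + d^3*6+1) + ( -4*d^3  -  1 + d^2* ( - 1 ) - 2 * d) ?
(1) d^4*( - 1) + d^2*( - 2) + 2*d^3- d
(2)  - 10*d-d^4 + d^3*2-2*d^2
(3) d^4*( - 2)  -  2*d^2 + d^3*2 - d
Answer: 1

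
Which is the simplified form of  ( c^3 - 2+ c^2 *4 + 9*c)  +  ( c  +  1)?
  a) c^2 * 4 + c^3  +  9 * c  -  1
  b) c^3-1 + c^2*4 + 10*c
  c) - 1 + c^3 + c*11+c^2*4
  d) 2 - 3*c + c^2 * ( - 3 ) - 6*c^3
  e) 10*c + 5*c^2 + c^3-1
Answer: b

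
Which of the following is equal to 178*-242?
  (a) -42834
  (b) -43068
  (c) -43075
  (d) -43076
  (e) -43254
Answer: d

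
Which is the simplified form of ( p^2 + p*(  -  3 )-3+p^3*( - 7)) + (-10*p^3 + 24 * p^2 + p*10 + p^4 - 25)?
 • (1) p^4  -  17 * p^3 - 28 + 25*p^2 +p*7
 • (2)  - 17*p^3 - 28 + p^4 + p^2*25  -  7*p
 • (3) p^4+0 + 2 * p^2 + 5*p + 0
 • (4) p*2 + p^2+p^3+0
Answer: 1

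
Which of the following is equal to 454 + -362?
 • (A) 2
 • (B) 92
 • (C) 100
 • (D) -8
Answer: B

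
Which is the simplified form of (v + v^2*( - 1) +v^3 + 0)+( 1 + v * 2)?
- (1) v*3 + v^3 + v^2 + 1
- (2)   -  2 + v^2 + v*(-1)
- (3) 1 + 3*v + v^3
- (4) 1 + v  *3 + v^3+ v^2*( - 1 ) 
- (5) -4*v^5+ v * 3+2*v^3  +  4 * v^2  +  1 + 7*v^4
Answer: 4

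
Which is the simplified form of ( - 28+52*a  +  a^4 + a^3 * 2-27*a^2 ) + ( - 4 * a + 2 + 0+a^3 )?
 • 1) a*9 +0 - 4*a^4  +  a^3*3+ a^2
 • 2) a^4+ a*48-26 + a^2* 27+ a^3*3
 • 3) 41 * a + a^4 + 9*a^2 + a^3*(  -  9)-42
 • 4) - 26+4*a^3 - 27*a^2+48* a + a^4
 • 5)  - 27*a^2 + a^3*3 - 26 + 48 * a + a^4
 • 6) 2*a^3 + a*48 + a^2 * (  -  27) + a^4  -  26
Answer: 5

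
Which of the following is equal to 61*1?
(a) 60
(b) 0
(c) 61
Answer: c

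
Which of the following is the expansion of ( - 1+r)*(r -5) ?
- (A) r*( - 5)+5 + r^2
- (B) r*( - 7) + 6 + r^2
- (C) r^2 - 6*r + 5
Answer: C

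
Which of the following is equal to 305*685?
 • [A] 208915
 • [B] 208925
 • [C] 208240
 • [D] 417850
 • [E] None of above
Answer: B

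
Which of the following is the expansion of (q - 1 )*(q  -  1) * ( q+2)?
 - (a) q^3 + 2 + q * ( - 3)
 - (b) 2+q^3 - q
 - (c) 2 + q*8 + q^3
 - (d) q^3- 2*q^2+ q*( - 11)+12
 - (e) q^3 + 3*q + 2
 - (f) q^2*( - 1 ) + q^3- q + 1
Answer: a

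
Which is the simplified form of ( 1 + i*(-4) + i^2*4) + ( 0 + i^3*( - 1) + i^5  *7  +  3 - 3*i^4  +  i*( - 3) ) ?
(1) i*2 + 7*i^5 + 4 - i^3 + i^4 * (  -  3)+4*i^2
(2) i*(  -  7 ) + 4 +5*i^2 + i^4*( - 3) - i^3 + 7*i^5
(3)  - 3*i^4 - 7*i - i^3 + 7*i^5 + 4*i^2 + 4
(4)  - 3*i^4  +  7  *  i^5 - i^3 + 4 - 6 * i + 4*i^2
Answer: 3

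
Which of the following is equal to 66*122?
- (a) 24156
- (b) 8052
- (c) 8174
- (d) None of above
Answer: b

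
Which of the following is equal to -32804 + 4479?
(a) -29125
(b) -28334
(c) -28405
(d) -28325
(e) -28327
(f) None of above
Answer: d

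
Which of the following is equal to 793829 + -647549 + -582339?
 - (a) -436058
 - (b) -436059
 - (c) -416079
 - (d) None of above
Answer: b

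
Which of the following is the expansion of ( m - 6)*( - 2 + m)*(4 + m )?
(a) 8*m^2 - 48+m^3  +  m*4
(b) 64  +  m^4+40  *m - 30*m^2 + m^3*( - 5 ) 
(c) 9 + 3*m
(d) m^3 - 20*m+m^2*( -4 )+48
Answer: d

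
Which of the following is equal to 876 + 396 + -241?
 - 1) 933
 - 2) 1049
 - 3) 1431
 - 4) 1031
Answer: 4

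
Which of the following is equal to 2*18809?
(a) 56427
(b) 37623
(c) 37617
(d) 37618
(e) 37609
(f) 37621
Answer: d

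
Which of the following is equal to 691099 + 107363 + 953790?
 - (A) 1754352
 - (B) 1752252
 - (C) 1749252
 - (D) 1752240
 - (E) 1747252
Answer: B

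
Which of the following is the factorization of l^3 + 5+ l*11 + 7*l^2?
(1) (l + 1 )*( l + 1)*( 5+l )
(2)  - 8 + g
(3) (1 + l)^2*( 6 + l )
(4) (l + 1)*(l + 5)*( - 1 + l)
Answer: 1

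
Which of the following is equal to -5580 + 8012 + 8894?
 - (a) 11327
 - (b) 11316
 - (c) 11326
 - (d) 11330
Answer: c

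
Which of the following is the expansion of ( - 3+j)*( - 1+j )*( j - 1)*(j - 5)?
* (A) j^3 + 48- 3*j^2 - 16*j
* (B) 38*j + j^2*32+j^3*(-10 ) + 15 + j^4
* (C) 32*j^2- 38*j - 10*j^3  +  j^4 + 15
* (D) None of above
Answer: C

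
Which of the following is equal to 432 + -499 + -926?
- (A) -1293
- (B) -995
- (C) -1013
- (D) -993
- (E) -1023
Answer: D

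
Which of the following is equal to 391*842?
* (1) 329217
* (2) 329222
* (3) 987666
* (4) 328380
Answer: 2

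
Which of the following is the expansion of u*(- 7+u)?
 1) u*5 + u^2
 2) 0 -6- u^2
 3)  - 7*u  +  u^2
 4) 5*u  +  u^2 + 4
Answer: 3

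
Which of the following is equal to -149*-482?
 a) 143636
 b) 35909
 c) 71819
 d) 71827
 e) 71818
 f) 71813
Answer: e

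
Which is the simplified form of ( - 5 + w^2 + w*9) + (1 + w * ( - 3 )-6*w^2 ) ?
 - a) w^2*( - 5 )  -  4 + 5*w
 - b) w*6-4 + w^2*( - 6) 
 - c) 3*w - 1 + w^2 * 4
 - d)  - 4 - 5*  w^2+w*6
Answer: d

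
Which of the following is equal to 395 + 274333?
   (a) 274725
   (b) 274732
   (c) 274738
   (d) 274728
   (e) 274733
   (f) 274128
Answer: d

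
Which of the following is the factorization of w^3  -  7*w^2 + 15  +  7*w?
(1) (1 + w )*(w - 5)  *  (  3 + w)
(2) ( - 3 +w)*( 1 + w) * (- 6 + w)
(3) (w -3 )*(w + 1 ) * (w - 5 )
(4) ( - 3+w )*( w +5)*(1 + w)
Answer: 3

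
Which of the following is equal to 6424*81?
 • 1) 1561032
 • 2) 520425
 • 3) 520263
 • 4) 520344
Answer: 4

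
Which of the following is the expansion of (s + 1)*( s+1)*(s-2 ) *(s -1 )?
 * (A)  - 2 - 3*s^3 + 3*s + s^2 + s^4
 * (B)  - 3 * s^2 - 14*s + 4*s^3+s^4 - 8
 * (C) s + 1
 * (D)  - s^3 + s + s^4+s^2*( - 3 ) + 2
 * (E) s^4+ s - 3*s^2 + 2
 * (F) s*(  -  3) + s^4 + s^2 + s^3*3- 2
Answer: D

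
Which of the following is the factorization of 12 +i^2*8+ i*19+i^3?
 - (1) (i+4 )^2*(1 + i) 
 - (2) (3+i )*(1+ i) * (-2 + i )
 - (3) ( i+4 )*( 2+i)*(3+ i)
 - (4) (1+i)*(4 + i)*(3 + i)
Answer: 4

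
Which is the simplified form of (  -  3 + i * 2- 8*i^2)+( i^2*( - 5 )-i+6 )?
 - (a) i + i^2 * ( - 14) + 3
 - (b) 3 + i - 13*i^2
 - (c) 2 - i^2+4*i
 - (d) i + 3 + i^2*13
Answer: b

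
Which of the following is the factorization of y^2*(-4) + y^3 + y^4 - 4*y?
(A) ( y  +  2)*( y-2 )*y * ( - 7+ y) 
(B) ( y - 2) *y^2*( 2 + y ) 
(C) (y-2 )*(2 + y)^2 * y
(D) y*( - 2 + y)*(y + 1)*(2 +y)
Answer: D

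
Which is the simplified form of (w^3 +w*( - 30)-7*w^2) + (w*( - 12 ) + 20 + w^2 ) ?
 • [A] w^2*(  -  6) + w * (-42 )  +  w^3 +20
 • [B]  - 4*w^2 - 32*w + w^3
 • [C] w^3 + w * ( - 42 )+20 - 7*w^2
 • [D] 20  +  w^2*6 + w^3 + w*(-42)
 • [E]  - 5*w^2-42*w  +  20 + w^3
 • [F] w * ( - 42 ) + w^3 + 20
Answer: A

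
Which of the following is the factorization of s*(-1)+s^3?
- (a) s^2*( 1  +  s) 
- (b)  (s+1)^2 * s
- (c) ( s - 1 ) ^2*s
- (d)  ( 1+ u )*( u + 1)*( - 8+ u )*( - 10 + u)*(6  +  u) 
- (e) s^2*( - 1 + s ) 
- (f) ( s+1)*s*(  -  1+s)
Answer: f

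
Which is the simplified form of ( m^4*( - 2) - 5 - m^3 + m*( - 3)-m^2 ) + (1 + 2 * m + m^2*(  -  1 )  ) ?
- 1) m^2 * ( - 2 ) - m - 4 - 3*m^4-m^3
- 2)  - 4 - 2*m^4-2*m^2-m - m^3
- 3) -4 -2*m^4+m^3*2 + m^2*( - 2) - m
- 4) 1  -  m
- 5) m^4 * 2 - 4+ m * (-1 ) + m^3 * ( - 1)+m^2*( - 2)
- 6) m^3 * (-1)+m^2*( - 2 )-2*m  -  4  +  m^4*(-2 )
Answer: 2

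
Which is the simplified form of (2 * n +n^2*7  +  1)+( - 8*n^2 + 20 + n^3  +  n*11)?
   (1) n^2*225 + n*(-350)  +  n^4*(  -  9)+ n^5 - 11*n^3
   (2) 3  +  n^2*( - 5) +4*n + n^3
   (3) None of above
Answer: 3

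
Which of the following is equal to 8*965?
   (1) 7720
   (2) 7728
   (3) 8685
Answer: 1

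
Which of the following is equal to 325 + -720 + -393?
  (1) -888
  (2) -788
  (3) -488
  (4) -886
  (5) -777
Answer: 2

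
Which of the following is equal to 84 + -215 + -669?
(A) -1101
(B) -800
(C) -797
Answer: B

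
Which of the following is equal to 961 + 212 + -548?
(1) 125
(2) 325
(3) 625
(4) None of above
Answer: 3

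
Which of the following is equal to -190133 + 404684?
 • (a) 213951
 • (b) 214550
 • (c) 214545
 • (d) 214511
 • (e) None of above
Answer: e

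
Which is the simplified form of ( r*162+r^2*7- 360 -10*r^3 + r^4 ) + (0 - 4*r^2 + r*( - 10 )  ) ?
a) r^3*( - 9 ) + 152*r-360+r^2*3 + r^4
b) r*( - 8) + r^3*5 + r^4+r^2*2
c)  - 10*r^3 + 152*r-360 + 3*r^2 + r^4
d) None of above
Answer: c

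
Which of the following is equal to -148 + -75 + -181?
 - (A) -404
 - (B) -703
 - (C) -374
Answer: A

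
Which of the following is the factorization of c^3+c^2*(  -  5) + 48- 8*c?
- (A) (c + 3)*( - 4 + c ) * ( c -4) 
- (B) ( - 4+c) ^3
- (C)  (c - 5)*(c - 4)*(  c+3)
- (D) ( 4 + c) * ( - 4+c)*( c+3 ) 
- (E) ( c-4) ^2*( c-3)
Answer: A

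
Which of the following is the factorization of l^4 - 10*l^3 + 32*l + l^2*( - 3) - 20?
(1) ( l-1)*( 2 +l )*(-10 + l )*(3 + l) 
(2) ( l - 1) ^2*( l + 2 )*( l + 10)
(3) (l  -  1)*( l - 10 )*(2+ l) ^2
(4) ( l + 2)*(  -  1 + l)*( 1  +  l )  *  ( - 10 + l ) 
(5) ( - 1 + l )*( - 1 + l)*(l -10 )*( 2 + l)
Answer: 5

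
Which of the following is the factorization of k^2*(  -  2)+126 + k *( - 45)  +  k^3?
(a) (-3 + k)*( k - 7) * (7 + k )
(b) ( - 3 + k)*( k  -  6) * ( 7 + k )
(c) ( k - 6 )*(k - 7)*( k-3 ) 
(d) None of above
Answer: b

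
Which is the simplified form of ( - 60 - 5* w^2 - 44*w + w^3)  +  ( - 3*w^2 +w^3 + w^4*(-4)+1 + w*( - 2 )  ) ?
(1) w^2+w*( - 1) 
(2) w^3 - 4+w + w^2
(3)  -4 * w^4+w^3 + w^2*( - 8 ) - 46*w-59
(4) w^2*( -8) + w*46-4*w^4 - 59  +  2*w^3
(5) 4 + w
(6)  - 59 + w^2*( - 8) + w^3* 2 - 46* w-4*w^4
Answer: 6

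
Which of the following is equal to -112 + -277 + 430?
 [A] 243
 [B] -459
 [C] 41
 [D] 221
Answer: C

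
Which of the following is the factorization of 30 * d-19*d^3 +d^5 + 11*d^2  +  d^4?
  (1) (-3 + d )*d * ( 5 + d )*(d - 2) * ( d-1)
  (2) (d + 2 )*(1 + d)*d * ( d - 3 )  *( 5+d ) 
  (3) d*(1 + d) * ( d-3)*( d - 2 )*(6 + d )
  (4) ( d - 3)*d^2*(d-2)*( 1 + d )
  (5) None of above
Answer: 5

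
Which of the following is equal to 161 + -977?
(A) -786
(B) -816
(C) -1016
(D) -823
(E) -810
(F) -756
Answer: B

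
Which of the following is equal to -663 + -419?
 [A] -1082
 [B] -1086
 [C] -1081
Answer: A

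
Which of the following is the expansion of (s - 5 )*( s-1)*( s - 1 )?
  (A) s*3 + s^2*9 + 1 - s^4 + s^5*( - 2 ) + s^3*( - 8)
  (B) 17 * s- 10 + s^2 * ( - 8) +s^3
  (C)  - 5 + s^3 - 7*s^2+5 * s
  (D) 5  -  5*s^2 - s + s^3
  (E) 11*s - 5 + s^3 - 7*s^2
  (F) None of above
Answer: E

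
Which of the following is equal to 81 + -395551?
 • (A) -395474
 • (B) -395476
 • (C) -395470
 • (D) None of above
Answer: C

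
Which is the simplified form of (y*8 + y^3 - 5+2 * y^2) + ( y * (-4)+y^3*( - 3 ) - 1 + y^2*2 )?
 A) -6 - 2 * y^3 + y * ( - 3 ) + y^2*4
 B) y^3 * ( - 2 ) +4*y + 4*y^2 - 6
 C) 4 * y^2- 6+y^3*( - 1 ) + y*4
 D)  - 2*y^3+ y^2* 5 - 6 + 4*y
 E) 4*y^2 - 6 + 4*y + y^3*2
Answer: B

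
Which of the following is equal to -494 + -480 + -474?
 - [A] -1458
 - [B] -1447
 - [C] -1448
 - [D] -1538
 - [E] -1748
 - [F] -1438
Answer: C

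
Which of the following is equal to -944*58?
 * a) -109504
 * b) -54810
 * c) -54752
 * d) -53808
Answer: c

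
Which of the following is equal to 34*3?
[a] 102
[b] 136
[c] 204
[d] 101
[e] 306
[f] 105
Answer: a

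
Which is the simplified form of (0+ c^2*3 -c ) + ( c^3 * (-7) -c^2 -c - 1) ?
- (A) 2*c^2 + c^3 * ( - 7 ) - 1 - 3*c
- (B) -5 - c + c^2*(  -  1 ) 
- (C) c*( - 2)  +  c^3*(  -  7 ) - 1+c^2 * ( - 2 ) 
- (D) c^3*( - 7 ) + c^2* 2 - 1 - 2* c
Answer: D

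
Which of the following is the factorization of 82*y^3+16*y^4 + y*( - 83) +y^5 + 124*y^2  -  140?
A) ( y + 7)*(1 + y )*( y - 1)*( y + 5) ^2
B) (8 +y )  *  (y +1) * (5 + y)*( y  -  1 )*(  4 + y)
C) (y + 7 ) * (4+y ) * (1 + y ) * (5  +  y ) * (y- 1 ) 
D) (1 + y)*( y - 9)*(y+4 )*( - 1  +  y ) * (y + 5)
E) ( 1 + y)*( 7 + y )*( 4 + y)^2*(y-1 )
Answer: C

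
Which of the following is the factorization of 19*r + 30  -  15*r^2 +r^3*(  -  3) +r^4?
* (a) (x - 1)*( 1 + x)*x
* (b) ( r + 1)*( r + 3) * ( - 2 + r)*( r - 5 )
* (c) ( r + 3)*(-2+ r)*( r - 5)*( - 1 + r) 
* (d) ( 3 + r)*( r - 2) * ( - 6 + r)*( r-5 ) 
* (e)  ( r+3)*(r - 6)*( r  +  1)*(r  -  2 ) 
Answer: b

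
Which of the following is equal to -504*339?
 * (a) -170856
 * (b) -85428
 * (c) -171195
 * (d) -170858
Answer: a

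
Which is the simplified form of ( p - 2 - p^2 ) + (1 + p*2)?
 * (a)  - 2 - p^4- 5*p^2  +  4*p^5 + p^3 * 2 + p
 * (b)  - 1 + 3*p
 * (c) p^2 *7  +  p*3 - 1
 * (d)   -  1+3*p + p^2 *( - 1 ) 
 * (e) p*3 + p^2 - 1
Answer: d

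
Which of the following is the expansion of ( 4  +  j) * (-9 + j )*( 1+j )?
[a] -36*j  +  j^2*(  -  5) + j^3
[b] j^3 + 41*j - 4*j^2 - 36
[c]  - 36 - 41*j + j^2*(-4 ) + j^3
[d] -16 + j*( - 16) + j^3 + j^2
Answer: c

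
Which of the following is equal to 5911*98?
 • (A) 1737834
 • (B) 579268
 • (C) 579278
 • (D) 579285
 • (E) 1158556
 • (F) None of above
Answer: C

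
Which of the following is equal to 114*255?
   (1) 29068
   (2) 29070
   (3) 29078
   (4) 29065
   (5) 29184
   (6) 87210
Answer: 2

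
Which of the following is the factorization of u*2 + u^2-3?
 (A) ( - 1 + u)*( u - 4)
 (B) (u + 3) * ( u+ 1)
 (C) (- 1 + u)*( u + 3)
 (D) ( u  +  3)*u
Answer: C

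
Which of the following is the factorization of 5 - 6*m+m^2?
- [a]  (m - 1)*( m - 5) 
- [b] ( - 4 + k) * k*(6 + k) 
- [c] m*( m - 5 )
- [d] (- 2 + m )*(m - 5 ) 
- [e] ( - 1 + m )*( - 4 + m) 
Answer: a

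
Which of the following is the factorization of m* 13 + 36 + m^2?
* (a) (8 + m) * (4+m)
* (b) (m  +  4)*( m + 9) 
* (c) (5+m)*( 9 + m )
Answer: b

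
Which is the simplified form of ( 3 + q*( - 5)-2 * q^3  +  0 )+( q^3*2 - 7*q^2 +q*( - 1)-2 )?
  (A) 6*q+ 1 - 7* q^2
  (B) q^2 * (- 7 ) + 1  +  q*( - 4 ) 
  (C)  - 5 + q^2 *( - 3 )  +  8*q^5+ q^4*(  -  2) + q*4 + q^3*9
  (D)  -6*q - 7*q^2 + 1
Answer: D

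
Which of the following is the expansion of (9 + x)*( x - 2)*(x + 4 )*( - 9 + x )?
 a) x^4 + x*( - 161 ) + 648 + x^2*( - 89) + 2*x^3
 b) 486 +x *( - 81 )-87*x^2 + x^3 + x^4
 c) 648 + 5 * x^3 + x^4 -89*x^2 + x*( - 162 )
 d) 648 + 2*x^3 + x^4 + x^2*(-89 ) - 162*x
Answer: d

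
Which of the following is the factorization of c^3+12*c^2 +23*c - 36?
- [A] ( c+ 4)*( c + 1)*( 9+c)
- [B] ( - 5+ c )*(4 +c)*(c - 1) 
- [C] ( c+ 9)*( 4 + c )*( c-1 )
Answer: C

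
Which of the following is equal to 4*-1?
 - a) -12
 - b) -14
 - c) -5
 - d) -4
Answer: d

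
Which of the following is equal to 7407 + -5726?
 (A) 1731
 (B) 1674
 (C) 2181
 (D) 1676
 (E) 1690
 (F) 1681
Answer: F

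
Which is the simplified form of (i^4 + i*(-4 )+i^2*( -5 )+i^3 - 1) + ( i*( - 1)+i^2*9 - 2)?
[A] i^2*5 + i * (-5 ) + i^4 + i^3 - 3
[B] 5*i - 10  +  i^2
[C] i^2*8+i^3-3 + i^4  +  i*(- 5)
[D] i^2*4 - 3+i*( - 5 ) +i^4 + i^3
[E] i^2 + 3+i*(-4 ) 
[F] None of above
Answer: D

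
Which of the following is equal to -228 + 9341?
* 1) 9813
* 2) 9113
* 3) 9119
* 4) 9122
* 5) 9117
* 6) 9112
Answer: 2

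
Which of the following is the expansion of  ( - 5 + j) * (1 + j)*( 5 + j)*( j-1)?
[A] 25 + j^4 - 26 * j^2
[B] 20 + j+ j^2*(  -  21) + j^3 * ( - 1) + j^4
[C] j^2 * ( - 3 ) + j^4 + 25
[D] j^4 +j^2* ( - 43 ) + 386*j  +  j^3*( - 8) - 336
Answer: A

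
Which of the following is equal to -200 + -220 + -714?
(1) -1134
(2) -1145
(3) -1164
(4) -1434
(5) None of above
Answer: 1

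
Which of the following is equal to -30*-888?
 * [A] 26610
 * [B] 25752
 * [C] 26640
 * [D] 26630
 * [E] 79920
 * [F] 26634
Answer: C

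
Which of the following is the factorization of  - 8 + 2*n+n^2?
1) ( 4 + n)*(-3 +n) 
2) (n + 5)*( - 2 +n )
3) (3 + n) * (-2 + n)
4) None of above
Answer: 4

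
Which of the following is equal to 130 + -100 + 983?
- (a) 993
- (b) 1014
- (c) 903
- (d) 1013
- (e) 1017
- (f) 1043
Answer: d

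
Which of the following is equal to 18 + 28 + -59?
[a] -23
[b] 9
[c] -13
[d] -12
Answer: c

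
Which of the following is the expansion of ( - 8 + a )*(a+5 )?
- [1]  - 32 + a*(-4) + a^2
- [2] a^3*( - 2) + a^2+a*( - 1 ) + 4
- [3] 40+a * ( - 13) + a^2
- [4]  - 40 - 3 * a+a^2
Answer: 4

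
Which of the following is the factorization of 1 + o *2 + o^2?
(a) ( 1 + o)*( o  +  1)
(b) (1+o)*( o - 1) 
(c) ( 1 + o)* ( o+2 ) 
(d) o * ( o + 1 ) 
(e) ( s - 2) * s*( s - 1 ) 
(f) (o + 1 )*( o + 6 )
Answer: a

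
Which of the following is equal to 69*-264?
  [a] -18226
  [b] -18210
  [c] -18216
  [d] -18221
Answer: c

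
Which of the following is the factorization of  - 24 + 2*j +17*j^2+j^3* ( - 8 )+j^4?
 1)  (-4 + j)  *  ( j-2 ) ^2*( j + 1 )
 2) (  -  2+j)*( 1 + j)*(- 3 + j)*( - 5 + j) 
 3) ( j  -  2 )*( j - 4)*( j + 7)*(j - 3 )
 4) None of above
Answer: 4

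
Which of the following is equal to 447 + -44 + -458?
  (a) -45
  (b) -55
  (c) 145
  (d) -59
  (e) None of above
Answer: b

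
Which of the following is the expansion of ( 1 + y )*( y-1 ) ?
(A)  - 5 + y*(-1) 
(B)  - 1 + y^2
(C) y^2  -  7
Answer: B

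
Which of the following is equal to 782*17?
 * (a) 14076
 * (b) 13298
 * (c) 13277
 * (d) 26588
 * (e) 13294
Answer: e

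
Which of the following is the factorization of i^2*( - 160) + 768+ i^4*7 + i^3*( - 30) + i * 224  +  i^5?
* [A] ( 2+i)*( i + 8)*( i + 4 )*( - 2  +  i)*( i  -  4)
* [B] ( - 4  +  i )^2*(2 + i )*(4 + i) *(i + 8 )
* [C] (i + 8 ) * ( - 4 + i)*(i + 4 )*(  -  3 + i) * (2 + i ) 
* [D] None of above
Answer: C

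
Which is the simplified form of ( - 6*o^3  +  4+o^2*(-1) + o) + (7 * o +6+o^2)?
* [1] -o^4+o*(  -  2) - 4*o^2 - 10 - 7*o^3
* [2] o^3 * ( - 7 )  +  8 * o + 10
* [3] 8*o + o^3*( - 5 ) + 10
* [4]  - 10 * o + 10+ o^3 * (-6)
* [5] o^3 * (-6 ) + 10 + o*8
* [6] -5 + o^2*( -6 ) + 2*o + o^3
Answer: 5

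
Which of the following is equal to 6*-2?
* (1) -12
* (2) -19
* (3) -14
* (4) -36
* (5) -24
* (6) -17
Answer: 1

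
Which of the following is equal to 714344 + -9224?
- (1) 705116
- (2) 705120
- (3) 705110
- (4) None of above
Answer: 2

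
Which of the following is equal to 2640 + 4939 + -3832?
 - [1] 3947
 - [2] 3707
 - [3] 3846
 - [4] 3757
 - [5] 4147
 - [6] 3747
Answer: 6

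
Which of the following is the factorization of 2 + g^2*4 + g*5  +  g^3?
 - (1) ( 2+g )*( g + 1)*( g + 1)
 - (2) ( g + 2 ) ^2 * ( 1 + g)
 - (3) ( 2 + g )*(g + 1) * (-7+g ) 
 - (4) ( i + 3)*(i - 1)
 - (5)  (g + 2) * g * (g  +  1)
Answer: 1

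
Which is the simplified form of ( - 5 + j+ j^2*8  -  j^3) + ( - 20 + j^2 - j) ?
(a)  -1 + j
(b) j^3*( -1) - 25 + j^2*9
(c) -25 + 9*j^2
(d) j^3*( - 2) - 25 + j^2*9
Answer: b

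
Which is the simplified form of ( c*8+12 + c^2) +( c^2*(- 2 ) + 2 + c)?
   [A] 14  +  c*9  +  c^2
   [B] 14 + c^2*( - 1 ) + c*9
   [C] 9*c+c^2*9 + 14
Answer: B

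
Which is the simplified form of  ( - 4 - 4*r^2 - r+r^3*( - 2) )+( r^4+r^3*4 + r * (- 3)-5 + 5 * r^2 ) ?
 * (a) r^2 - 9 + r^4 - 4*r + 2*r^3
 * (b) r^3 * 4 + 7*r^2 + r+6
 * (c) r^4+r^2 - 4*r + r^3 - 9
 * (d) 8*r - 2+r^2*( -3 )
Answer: a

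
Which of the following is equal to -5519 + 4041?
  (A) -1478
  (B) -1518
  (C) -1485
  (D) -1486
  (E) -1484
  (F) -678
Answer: A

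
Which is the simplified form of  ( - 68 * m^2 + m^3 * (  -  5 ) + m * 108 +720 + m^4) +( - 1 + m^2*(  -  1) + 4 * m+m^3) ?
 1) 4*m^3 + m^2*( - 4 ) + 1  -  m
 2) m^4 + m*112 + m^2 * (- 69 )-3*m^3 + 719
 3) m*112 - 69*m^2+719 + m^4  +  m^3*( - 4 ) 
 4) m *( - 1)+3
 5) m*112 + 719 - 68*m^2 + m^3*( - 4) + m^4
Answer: 3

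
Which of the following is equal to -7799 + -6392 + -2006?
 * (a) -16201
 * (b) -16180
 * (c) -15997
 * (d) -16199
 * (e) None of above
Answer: e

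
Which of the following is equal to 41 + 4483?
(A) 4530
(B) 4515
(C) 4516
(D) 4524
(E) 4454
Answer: D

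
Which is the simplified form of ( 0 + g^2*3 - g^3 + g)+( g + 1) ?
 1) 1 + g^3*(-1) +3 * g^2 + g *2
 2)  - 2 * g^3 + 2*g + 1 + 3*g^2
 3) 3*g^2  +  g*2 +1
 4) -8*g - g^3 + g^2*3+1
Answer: 1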